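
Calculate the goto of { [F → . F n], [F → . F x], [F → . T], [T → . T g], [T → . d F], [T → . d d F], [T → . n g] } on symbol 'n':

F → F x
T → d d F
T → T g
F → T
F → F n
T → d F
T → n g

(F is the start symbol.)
GOTO(I, 'n') = CLOSURE({ [A → αX.β] : [A → α.Xβ] ∈ I, X = 'n' })

Items with dot before 'n', with the dot advanced:
  [T → . n g] → [T → n . g]
Closure adds nothing (no advanced item has the dot before a non-terminal).

GOTO = { [T → n . g] }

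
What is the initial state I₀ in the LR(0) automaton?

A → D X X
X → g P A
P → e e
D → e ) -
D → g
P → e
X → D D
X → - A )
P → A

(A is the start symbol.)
First, augment the grammar with A' → A
I₀ = CLOSURE({ [A' → . A] }):
  [A' → . A] has the dot before A: add [A → . D X X]
  [A → . D X X] has the dot before D: add [D → . e ) -], [D → . g]
No further items can be added.

I₀ = { [A → . D X X], [A' → . A], [D → . e ) -], [D → . g] }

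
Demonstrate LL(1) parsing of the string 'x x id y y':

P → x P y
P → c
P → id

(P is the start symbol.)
LL(1) parsing maintains a stack (initially the start symbol over $) and the input. At each step: if the stack top is a terminal, match it against the current input token; if it is a non-terminal N, replace it with the RHS of M[N, lookahead] (the unique production whose predict set contains the lookahead).

Stack is shown with the top on the left.

Stack      Input         Action
-------------------------------
P $        x x id y y $  output P → x P y
x P y $    x x id y y $  match 'x'
P y $      x id y y $    output P → x P y
x P y y $  x id y y $    match 'x'
P y y $    id y y $      output P → id
id y y $   id y y $      match 'id'
y y $      y y $         match 'y'
y $        y $           match 'y'
$          $             accept

The string is accepted.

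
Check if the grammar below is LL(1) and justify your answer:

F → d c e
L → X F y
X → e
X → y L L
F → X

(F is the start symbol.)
Relevant sets:
  FIRST(X) = { 'e', 'y' }

For F:
  PREDICT(F → d c e) = { 'd' }
  PREDICT(F → X) = { 'e', 'y' }
For X:
  PREDICT(X → e) = { 'e' }
  PREDICT(X → y L L) = { 'y' }
L has a single production, so nothing to check there.

All predict sets are disjoint. The grammar IS LL(1).

Answer: Yes, the grammar is LL(1).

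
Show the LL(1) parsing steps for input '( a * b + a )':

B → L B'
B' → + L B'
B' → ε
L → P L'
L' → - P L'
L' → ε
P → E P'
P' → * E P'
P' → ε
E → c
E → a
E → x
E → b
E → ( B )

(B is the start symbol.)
Stack is shown with the top on the left.

Stack                      Input            Action
--------------------------------------------------
B $                        ( a * b + a ) $  output B → L B'
L B' $                     ( a * b + a ) $  output L → P L'
P L' B' $                  ( a * b + a ) $  output P → E P'
E P' L' B' $               ( a * b + a ) $  output E → ( B )
( B ) P' L' B' $           ( a * b + a ) $  match '('
B ) P' L' B' $             a * b + a ) $    output B → L B'
L B' ) P' L' B' $          a * b + a ) $    output L → P L'
P L' B' ) P' L' B' $       a * b + a ) $    output P → E P'
E P' L' B' ) P' L' B' $    a * b + a ) $    output E → a
a P' L' B' ) P' L' B' $    a * b + a ) $    match 'a'
P' L' B' ) P' L' B' $      * b + a ) $      output P' → * E P'
* E P' L' B' ) P' L' B' $  * b + a ) $      match '*'
E P' L' B' ) P' L' B' $    b + a ) $        output E → b
b P' L' B' ) P' L' B' $    b + a ) $        match 'b'
P' L' B' ) P' L' B' $      + a ) $          output P' → ε
L' B' ) P' L' B' $         + a ) $          output L' → ε
B' ) P' L' B' $            + a ) $          output B' → + L B'
+ L B' ) P' L' B' $        + a ) $          match '+'
L B' ) P' L' B' $          a ) $            output L → P L'
P L' B' ) P' L' B' $       a ) $            output P → E P'
E P' L' B' ) P' L' B' $    a ) $            output E → a
a P' L' B' ) P' L' B' $    a ) $            match 'a'
P' L' B' ) P' L' B' $      ) $              output P' → ε
L' B' ) P' L' B' $         ) $              output L' → ε
B' ) P' L' B' $            ) $              output B' → ε
) P' L' B' $               ) $              match ')'
P' L' B' $                 $                output P' → ε
L' B' $                    $                output L' → ε
B' $                       $                output B' → ε
$                          $                accept

The string is accepted.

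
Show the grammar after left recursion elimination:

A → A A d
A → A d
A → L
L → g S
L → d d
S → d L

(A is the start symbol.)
A is directly left-recursive. The standard transformation for
  A → A α₁ | ... | A α_m | β₁ | ... | β_n
is
  A  → β₁ A' | ... | β_n A'
  A' → α₁ A' | ... | α_m A' | ε

A → L becomes A → L A'
A → A A d becomes A' → A d A'
A → A d becomes A' → d A'
Add A' → ε

Productions for other non-terminals are unchanged:
  L → g S
  L → d d
  S → d L

Resulting grammar:
A → L A'
A' → A d A'
A' → d A'
A' → ε
L → g S
L → d d
S → d L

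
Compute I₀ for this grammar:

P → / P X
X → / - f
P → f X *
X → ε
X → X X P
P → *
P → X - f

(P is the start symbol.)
{ [P → . *], [P → . / P X], [P → . X - f], [P → . f X *], [P' → . P], [X → . / - f], [X → . X X P], [X → .] }

First, augment the grammar with P' → P
I₀ = CLOSURE({ [P' → . P] }):
  [P' → . P] has the dot before P: add [P → . / P X], [P → . f X *], [P → . *], [P → . X - f]
  [P → . X - f] has the dot before X: add [X → . / - f], [X → .], [X → . X X P]
No further items can be added.

I₀ = { [P → . *], [P → . / P X], [P → . X - f], [P → . f X *], [P' → . P], [X → . / - f], [X → . X X P], [X → .] }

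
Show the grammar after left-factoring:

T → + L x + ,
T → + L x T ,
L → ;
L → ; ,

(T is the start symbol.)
T → + L x T'
T' → + ,
T' → T ,
L → ; L'
L' → ε
L' → ,

Left-factoring transforms A → αβ₁ | αβ₂ into A → αA' and A' → β₁ | β₂
(α is the longest common prefix among the alternatives). Repeat until
no nonterminal has two alternatives with a common prefix.

Round 1: T has alternatives sharing prefix '+ L x'. Introduce T': T → + L x T'
  Add: T' → + ,
  Add: T' → T ,

Round 2: L has alternatives sharing prefix ';'. Introduce L': L → ; L'
  Add: L' → ε
  Add: L' → ,

No remaining common prefixes — done.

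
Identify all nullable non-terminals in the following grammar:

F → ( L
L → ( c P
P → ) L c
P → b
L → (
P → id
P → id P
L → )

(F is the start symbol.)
A non-terminal is nullable if it can derive ε (the empty string): either it has an ε-production, or it has a production whose right-hand side consists entirely of nullable non-terminals.

There are no ε-productions, so no non-terminal can derive ε.
No non-terminals are nullable.

Answer: None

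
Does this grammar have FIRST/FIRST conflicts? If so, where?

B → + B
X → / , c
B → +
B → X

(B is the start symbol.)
Yes. B → '+' B / B → '+' on { '+' }

A FIRST/FIRST conflict occurs when two productions N → α and N → β for the same non-terminal have FIRST(α) ∩ FIRST(β) ≠ ∅ (with ε ∈ FIRST of a nullable right-hand side, so two nullable alternatives also conflict).

FIRST sets of the non-terminals at (or reachable through a nullable prefix from) the front of some alternative:
  FIRST(X) = { '/' }

Productions for B:
  B → + B: FIRST = { '+' }
  B → +: FIRST = { '+' }
  B → X: FIRST = { '/' }
X has only one production, so no FIRST/FIRST conflict is possible there.

Conflict for B: B → + B and B → +
  Overlap: { '+' }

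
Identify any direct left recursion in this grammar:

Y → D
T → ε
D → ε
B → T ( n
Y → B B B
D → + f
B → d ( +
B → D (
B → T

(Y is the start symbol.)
Direct left recursion occurs when N → N α for some non-terminal N (the right-hand side begins with the left-hand side itself).

Y → D: starts with D
T → ε: starts with ε
D → ε: starts with ε
B → T ( n: starts with T
Y → B B B: starts with B
D → + f: starts with '+'
B → d ( +: starts with d
B → D (: starts with D
B → T: starts with T

No direct left recursion found.

Answer: No direct left recursion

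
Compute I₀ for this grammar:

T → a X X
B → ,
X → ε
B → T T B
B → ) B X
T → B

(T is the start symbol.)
First, augment the grammar with T' → T
I₀ = CLOSURE({ [T' → . T] }):
  [T' → . T] has the dot before T: add [T → . a X X], [T → . B]
  [T → . B] has the dot before B: add [B → . ,], [B → . T T B], [B → . ) B X]
No further items can be added.

I₀ = { [B → . ) B X], [B → . ,], [B → . T T B], [T → . B], [T → . a X X], [T' → . T] }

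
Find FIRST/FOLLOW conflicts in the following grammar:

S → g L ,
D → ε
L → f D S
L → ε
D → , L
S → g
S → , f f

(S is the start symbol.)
Yes. D → ',' L with FOLLOW(D) on { ',' }

A FIRST/FOLLOW conflict occurs when a non-terminal N has a nullable alternative N → β (β ⇒* ε) and another alternative N → α with FIRST(α) ∩ FOLLOW(N) ≠ ∅: on such a lookahead the parser cannot decide between expanding α and letting N vanish via β.

Nullable non-terminals: D, L.

D: nullable alternative(s) D → ε; FOLLOW(D) = { ',', 'g' }
  D → ε: FIRST \ {ε} = { } — this is the only nullable alternative, skip
  D → , L: FIRST \ {ε} = { ',' } — overlaps FOLLOW(D) on { ',' }: CONFLICT

L: nullable alternative(s) L → ε; FOLLOW(L) = { ',', 'g' }
  L → f D S: FIRST \ {ε} = { 'f' } — disjoint from FOLLOW(L)
  L → ε: FIRST \ {ε} = { } — this is the only nullable alternative, skip

S has no nullable alternative, so no FIRST/FOLLOW check is needed there.

So the grammar has 1 FIRST/FOLLOW conflict (marked CONFLICT above).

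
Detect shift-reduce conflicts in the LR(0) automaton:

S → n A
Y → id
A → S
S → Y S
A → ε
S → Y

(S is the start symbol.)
Augment with S' → S and build the canonical LR(0) collection (I0 = CLOSURE({[S' → . S]}), then GOTO on every symbol after a dot until no new states appear). It has 8 states:
  I0: { [S → . Y S], [S → . Y], [S → . n A], [S' → . S], [Y → . id] }  — shift
  I1: { [S' → S .] }  — accept
  I2: { [S → . Y S], [S → . Y], [S → . n A], [S → Y . S], [S → Y .], [Y → . id] }  — shift, reduce
  I3: { [Y → id .] }  — reduce
  I4: { [A → . S], [A → .], [S → . Y S], [S → . Y], [S → . n A], [S → n . A], [Y → . id] }  — shift, reduce
  I5: { [S → n A .] }  — reduce
  I6: { [A → S .] }  — reduce
  I7: { [S → Y S .] }  — reduce

I2 contains reduce item [S → Y .] and shift items [S → . n A], [Y → . id] — shift-reduce conflict.
I4 contains reduce item [A → .] and shift items [S → . n A], [Y → . id] — shift-reduce conflict.

Answer: Yes — I2: [S → Y .] vs [S → . n A]; I4: [A → .] vs [S → . n A]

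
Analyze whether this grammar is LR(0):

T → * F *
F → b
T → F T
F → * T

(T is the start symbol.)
No. Shift-reduce conflict between [T → * F * .] and [F → . * T]

A grammar is LR(0) if no state in the canonical LR(0) collection has:
  - both a shift item (dot before a terminal) and a complete item (shift-reduce conflict), or
  - two or more complete items (reduce-reduce conflict; the accept item [T' → T .] counts as a complete item here).

Augment with T' → T and build the canonical LR(0) collection (I0 = CLOSURE({[T' → . T]}), then GOTO on every symbol after a dot until no new states appear). It has 9 states:
  I0: { [F → . * T], [F → . b], [T → . * F *], [T → . F T], [T' → . T] }  — shift
  I1: { [F → * . T], [F → . * T], [F → . b], [T → * . F *], [T → . * F *], [T → . F T] }  — shift
  I2: { [F → . * T], [F → . b], [T → . * F *], [T → . F T], [T → F . T] }  — shift
  I3: { [T' → T .] }  — accept
  I4: { [F → b .] }  — reduce
  I5: { [T → F T .] }  — reduce
  I6: { [F → . * T], [F → . b], [T → * F . *], [T → . * F *], [T → . F T], [T → F . T] }  — shift
  I7: { [F → * T .] }  — reduce
  I8: { [F → * . T], [F → . * T], [F → . b], [T → * . F *], [T → * F * .], [T → . * F *], [T → . F T] }  — shift, reduce

Conflict in state I8:
  Shift-reduce conflict between [T → * F * .] and [F → . * T]
So the grammar is NOT LR(0).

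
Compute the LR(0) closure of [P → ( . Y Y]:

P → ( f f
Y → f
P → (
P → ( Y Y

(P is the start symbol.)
Start with: [P → ( . Y Y]
  [P → ( . Y Y] has the dot before Y: add [Y → . f]
No further items can be added.

CLOSURE = { [P → ( . Y Y], [Y → . f] }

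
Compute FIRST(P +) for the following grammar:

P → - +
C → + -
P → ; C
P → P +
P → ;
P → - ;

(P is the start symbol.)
{ '-', ';' }

FIRST sets of the non-terminals involved (from the grammar, by fixed-point iteration):
  FIRST(P) = { '-', ';' }

To compute FIRST(P +), process the symbols left to right:
Symbol P is a non-terminal. Add FIRST(P) \ {ε} = { '-', ';' }
P is not nullable (ε ∉ FIRST(P)), so stop here.
FIRST(P +) = { '-', ';' }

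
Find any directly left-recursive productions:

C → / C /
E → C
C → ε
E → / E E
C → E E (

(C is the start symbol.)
No direct left recursion

C → / C /: starts with '/'
E → C: starts with C
C → ε: starts with ε
E → / E E: starts with '/'
C → E E (: starts with E

No direct left recursion found.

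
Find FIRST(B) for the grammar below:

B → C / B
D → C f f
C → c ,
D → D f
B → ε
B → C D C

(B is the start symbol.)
{ 'c', ε }

To compute FIRST(B), examine every production with B on the left-hand side, reading each right-hand side left to right until a non-nullable symbol is reached.

FIRST sets of the other non-terminals involved (by the same procedure, iterated to a fixed point):
  FIRST(C) = { 'c' }

From B → C / B:
  - C is a non-terminal: add FIRST(C) \ {ε} = { 'c' }
    C is not nullable, so stop
From B → ε:
  - ε-production, so ε ∈ FIRST(B)
From B → C D C:
  - C is a non-terminal: add FIRST(C) \ {ε} = { 'c' }
    C is not nullable, so stop

Collecting: FIRST(B) = { 'c', ε }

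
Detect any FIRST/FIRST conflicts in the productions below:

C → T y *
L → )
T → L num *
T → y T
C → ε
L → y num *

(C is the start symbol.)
A FIRST/FIRST conflict occurs when two productions N → α and N → β for the same non-terminal have FIRST(α) ∩ FIRST(β) ≠ ∅ (with ε ∈ FIRST of a nullable right-hand side, so two nullable alternatives also conflict).

FIRST sets of the non-terminals at (or reachable through a nullable prefix from) the front of some alternative:
  FIRST(T) = { ')', 'y' }
  FIRST(L) = { ')', 'y' }

Productions for C:
  C → T y *: FIRST = { ')', 'y' }
  C → ε: FIRST = { ε }
Productions for L:
  L → ): FIRST = { ')' }
  L → y num *: FIRST = { 'y' }
Productions for T:
  T → L num *: FIRST = { ')', 'y' }
  T → y T: FIRST = { 'y' }

Conflict for T: T → L num * and T → y T
  Overlap: { 'y' }

Answer: Yes. T → L num '*' / T → y T on { 'y' }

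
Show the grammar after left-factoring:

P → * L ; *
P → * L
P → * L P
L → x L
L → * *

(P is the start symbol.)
P → * L P'
P' → ; *
P' → ε
P' → P
L → x L
L → * *

Left-factoring transforms A → αβ₁ | αβ₂ into A → αA' and A' → β₁ | β₂
(α is the longest common prefix among the alternatives). Repeat until
no nonterminal has two alternatives with a common prefix.

Round 1: P has alternatives sharing prefix '* L'. Introduce P': P → * L P'
  Add: P' → ; *
  Add: P' → ε
  Add: P' → P

No remaining common prefixes — done.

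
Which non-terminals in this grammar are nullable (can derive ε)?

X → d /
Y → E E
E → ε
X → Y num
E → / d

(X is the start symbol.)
A non-terminal is nullable if it can derive ε (the empty string): either it has an ε-production, or it has a production whose right-hand side consists entirely of nullable non-terminals.

ε-productions: E → ε
So E is immediately nullable.
Y → E E: every symbol on the right is nullable, so Y is nullable too.
No further non-terminal can be added: every production for the remaining non-terminals contains a terminal or a non-nullable non-terminal.
Nullable = { 'E', 'Y' }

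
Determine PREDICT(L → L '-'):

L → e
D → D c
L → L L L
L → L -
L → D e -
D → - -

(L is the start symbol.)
PREDICT(L → L '-') = (FIRST(RHS) \ {ε}) ∪ (FOLLOW(L) if ε ∈ FIRST(RHS), i.e. RHS ⇒* ε)
FIRST(L) = { '-', 'e' }
FIRST(L '-') = { '-', 'e' }
ε ∉ FIRST(L '-'), so FOLLOW(L) is not added.
PREDICT(L → L '-') = { '-', 'e' }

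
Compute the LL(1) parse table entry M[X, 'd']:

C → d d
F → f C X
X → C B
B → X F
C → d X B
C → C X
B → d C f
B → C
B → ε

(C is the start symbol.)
To find M[X, 'd'], we find productions for X where 'd' is in the predict set (PREDICT(N → α) = (FIRST(α) \ {ε}) ∪ (FOLLOW(N) if α ⇒* ε)).

Relevant sets:
  FIRST(C) = { 'd' }

X → C B: PREDICT = { 'd' }
  'd' is in predict set, so this production goes in M[X, 'd']

M[X, 'd'] = X → C B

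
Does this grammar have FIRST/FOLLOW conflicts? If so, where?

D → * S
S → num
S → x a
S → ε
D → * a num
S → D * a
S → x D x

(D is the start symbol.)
Yes. S → x a with FOLLOW(S) on { 'x' }; S → D '*' a with FOLLOW(S) on { '*' }; S → x D x with FOLLOW(S) on { 'x' }

A FIRST/FOLLOW conflict occurs when a non-terminal N has a nullable alternative N → β (β ⇒* ε) and another alternative N → α with FIRST(α) ∩ FOLLOW(N) ≠ ∅: on such a lookahead the parser cannot decide between expanding α and letting N vanish via β.

Nullable non-terminals: S.
FIRST sets used below: FIRST(D) = { '*' }

S: nullable alternative(s) S → ε; FOLLOW(S) = { $, '*', 'x' }
  S → num: FIRST \ {ε} = { 'num' } — disjoint from FOLLOW(S)
  S → x a: FIRST \ {ε} = { 'x' } — overlaps FOLLOW(S) on { 'x' }: CONFLICT
  S → ε: FIRST \ {ε} = { } — this is the only nullable alternative, skip
  S → D * a: FIRST \ {ε} = { '*' } — overlaps FOLLOW(S) on { '*' }: CONFLICT
  S → x D x: FIRST \ {ε} = { 'x' } — overlaps FOLLOW(S) on { 'x' }: CONFLICT

D has no nullable alternative, so no FIRST/FOLLOW check is needed there.

So the grammar has 3 FIRST/FOLLOW conflicts (marked CONFLICT above).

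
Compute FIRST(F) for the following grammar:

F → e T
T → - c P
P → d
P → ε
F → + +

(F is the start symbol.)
From F → e T:
  - e is a terminal: add 'e' and stop
From F → + +:
  - '+' is a terminal: add '+' and stop

Collecting: FIRST(F) = { '+', 'e' }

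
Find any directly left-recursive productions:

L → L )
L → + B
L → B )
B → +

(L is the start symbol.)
Direct left recursion occurs when N → N α for some non-terminal N (the right-hand side begins with the left-hand side itself).

L → L ): LEFT RECURSIVE (starts with L)
L → + B: starts with '+'
L → B ): starts with B
B → +: starts with '+'

The grammar has direct left recursion on: L.

Answer: Yes, L is left-recursive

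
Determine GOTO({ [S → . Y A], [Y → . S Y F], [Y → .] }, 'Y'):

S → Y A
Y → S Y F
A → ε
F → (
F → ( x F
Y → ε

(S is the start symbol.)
GOTO(I, 'Y') = CLOSURE({ [A → αX.β] : [A → α.Xβ] ∈ I, X = 'Y' })

Items with dot before 'Y', with the dot advanced:
  [S → . Y A] → [S → Y . A]
Closure of the advanced items:
  [S → Y . A] has the dot before A: add [A → .]

GOTO = { [A → .], [S → Y . A] }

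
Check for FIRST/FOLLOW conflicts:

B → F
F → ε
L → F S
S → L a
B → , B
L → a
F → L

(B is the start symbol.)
Yes. F → L with FOLLOW(F) on { 'a' }

Nullable non-terminals: B, F.
FIRST sets used below: FIRST(F) = { 'a', ε }, FIRST(L) = { 'a' }

B: nullable alternative(s) B → F; FOLLOW(B) = { $ }
  B → F: FIRST \ {ε} = { 'a' } — this is the only nullable alternative, skip
  B → , B: FIRST \ {ε} = { ',' } — disjoint from FOLLOW(B)

F: nullable alternative(s) F → ε; FOLLOW(F) = { $, 'a' }
  F → ε: FIRST \ {ε} = { } — this is the only nullable alternative, skip
  F → L: FIRST \ {ε} = { 'a' } — overlaps FOLLOW(F) on { 'a' }: CONFLICT

L, S have no nullable alternative, so no FIRST/FOLLOW check is needed there.

So the grammar has 1 FIRST/FOLLOW conflict (marked CONFLICT above).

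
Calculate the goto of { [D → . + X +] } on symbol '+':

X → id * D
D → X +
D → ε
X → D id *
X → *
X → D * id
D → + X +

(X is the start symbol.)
GOTO(I, '+') = CLOSURE({ [A → αX.β] : [A → α.Xβ] ∈ I, X = '+' })

Items with dot before '+', with the dot advanced:
  [D → . + X +] → [D → + . X +]
Closure of the advanced items:
  [D → + . X +] has the dot before X: add [X → . id * D], [X → . D id *], [X → . *], [X → . D * id]
  [X → . D id *] has the dot before D: add [D → . X +], [D → .], [D → . + X +]

GOTO = { [D → + . X +], [D → . + X +], [D → . X +], [D → .], [X → . *], [X → . D * id], [X → . D id *], [X → . id * D] }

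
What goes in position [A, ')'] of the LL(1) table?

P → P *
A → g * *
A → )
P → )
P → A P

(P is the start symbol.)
A → )

To find M[A, ')'], we find productions for A where ')' is in the predict set (PREDICT(N → α) = (FIRST(α) \ {ε}) ∪ (FOLLOW(N) if α ⇒* ε)).

A → g * *: PREDICT = { 'g' }
A → ): PREDICT = { ')' }
  ')' is in predict set, so this production goes in M[A, ')']

M[A, ')'] = A → )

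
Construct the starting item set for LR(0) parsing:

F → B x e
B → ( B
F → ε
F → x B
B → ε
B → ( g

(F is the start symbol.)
{ [B → . ( B], [B → . ( g], [B → .], [F → . B x e], [F → . x B], [F → .], [F' → . F] }

First, augment the grammar with F' → F
I₀ = CLOSURE({ [F' → . F] }):
  [F' → . F] has the dot before F: add [F → . B x e], [F → .], [F → . x B]
  [F → . B x e] has the dot before B: add [B → . ( B], [B → .], [B → . ( g]
No further items can be added.

I₀ = { [B → . ( B], [B → . ( g], [B → .], [F → . B x e], [F → . x B], [F → .], [F' → . F] }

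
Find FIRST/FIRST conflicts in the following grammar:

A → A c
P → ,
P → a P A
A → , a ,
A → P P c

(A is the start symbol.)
A FIRST/FIRST conflict occurs when two productions N → α and N → β for the same non-terminal have FIRST(α) ∩ FIRST(β) ≠ ∅ (with ε ∈ FIRST of a nullable right-hand side, so two nullable alternatives also conflict).

FIRST sets of the non-terminals at (or reachable through a nullable prefix from) the front of some alternative:
  FIRST(A) = { ',', 'a' }
  FIRST(P) = { ',', 'a' }

Productions for A:
  A → A c: FIRST = { ',', 'a' }
  A → , a ,: FIRST = { ',' }
  A → P P c: FIRST = { ',', 'a' }
Productions for P:
  P → ,: FIRST = { ',' }
  P → a P A: FIRST = { 'a' }

Conflict for A: A → A c and A → , a ,
  Overlap: { ',' }
Conflict for A: A → A c and A → P P c
  Overlap: { ',', 'a' }
Conflict for A: A → , a , and A → P P c
  Overlap: { ',' }

Answer: Yes. A → A c / A → ',' a ',' on { ',' }; A → A c / A → P P c on { ',', 'a' }; A → ',' a ',' / A → P P c on { ',' }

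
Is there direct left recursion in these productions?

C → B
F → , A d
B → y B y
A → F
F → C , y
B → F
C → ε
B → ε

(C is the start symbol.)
Direct left recursion occurs when N → N α for some non-terminal N (the right-hand side begins with the left-hand side itself).

C → B: starts with B
F → , A d: starts with ','
B → y B y: starts with y
A → F: starts with F
F → C , y: starts with C
B → F: starts with F
C → ε: starts with ε
B → ε: starts with ε

No direct left recursion found.

Answer: No direct left recursion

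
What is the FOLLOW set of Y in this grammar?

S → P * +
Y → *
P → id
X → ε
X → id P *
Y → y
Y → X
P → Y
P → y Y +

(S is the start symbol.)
{ '*', '+' }

To compute FOLLOW(Y), find every occurrence of Y on a right-hand side N → α Y β: add FIRST(β) \ {ε}, and if β is empty or nullable also add FOLLOW(N). Iterate to a fixed point.

In P → Y: Y is at the end, add FOLLOW(P)
In P → y Y +: Y is followed by '+', add FIRST('+') \ {ε} = { '+' }

The FOLLOW sets referred to above (computed the same way, to a fixed point):
  FOLLOW(P) = { '*' }

Taking the union: FOLLOW(Y) = { '*', '+' }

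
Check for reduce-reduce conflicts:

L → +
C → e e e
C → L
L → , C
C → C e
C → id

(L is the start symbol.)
No reduce-reduce conflicts

A reduce-reduce conflict occurs when an LR(0) state has two complete items [A → α .] and [B → β .] — both call for a reduction, and with no lookahead the parser cannot choose between them.

Augment with L' → L and build the canonical LR(0) collection (I0 = CLOSURE({[L' → . L]}), then GOTO on every symbol after a dot until no new states appear). It has 11 states:
  I0: { [L → . +], [L → . , C], [L' → . L] }  — shift
  I1: { [L → + .] }  — reduce
  I2: { [C → . C e], [C → . L], [C → . e e e], [C → . id], [L → , . C], [L → . +], [L → . , C] }  — shift
  I3: { [L' → L .] }  — accept
  I4: { [C → C . e], [L → , C .] }  — shift, reduce
  I5: { [C → L .] }  — reduce
  I6: { [C → e . e e] }  — shift
  I7: { [C → id .] }  — reduce
  I8: { [C → e e . e] }  — shift
  I9: { [C → e e e .] }  — reduce
  I10: { [C → C e .] }  — reduce

No state contains more than one complete item.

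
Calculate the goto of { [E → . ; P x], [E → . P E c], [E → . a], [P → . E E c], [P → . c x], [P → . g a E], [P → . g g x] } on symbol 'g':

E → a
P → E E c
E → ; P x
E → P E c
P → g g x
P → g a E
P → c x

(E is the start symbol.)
{ [P → g . a E], [P → g . g x] }

GOTO(I, 'g') = CLOSURE({ [A → αX.β] : [A → α.Xβ] ∈ I, X = 'g' })

Items with dot before 'g', with the dot advanced:
  [P → . g a E] → [P → g . a E]
  [P → . g g x] → [P → g . g x]
Closure adds nothing (no advanced item has the dot before a non-terminal).

GOTO = { [P → g . a E], [P → g . g x] }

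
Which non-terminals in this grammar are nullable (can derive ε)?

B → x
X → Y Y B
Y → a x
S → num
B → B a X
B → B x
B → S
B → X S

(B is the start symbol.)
None

There are no ε-productions, so no non-terminal can derive ε.
No non-terminals are nullable.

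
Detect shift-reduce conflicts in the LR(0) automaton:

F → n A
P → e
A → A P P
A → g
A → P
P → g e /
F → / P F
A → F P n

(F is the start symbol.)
A shift-reduce conflict occurs when an LR(0) state has both:
  - a complete (reduce) item [A → α .] (dot at the end), and
  - a shift item [B → β . c γ] (dot before a terminal).

Augment with F' → F and build the canonical LR(0) collection (I0 = CLOSURE({[F' → . F]}), then GOTO on every symbol after a dot until no new states appear). It has 18 states:
  I0: { [F → . / P F], [F → . n A], [F' → . F] }  — shift
  I1: { [F → / . P F], [P → . e], [P → . g e /] }  — shift
  I2: { [F' → F .] }  — accept
  I3: { [A → . A P P], [A → . F P n], [A → . P], [A → . g], [F → . / P F], [F → . n A], [F → n . A], [P → . e], [P → . g e /] }  — shift
  I4: { [A → A . P P], [F → n A .], [P → . e], [P → . g e /] }  — shift, reduce
  I5: { [A → F . P n], [P → . e], [P → . g e /] }  — shift
  I6: { [A → P .] }  — reduce
  I7: { [P → e .] }  — reduce
  I8: { [A → g .], [P → g . e /] }  — shift, reduce
  I9: { [P → g e . /] }  — shift
  I10: { [P → g e / .] }  — reduce
  I11: { [A → F P . n] }  — shift
  I12: { [P → g . e /] }  — shift
  I13: { [A → F P n .] }  — reduce
  I14: { [A → A P . P], [P → . e], [P → . g e /] }  — shift
  I15: { [A → A P P .] }  — reduce
  I16: { [F → . / P F], [F → . n A], [F → / P . F] }  — shift
  I17: { [F → / P F .] }  — reduce

I4 contains reduce item [F → n A .] and shift items [P → . e], [P → . g e /] — shift-reduce conflict.
I8 contains reduce item [A → g .] and shift item [P → g . e /] — shift-reduce conflict.

Answer: Yes — I4: [F → n A .] vs [P → . e]; I8: [A → g .] vs [P → g . e /]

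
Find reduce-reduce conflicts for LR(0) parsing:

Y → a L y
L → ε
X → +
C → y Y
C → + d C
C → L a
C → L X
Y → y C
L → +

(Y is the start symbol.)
No reduce-reduce conflicts

A reduce-reduce conflict occurs when an LR(0) state has two complete items [A → α .] and [B → β .] — both call for a reduction, and with no lookahead the parser cannot choose between them.

Augment with Y' → Y and build the canonical LR(0) collection (I0 = CLOSURE({[Y' → . Y]}), then GOTO on every symbol after a dot until no new states appear). It has 17 states:
  I0: { [Y → . a L y], [Y → . y C], [Y' → . Y] }  — shift
  I1: { [Y' → Y .] }  — accept
  I2: { [L → . +], [L → .], [Y → a . L y] }  — shift, reduce
  I3: { [C → . + d C], [C → . L X], [C → . L a], [C → . y Y], [L → . +], [L → .], [Y → y . C] }  — shift, reduce
  I4: { [C → + . d C], [L → + .] }  — shift, reduce
  I5: { [Y → y C .] }  — reduce
  I6: { [C → L . X], [C → L . a], [X → . +] }  — shift
  I7: { [C → y . Y], [Y → . a L y], [Y → . y C] }  — shift
  I8: { [C → y Y .] }  — reduce
  I9: { [X → + .] }  — reduce
  I10: { [C → L X .] }  — reduce
  I11: { [C → L a .] }  — reduce
  I12: { [C → + d . C], [C → . + d C], [C → . L X], [C → . L a], [C → . y Y], [L → . +], [L → .] }  — shift, reduce
  I13: { [C → + d C .] }  — reduce
  I14: { [L → + .] }  — reduce
  I15: { [Y → a L . y] }  — shift
  I16: { [Y → a L y .] }  — reduce

No state contains more than one complete item.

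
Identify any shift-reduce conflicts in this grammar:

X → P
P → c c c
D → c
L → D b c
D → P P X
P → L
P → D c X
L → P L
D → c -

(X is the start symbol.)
Yes — I3: [X → P .] vs [D → . c]; I5: [D → c .] vs [D → c . -]; I11: [X → P .] vs [D → . c]

A shift-reduce conflict occurs when an LR(0) state has both:
  - a complete (reduce) item [A → α .] (dot at the end), and
  - a shift item [B → β . c γ] (dot before a terminal).

Augment with X' → X and build the canonical LR(0) collection (I0 = CLOSURE({[X' → . X]}), then GOTO on every symbol after a dot until no new states appear). It has 17 states:
  I0: { [D → . P P X], [D → . c -], [D → . c], [L → . D b c], [L → . P L], [P → . D c X], [P → . L], [P → . c c c], [X → . P], [X' → . X] }  — shift
  I1: { [L → D . b c], [P → D . c X] }  — shift
  I2: { [P → L .] }  — reduce
  I3: { [D → . P P X], [D → . c -], [D → . c], [D → P . P X], [L → . D b c], [L → . P L], [L → P . L], [P → . D c X], [P → . L], [P → . c c c], [X → P .] }  — shift, reduce
  I4: { [X' → X .] }  — accept
  I5: { [D → c . -], [D → c .], [P → c . c c] }  — shift, reduce
  I6: { [D → c - .] }  — reduce
  I7: { [P → c c . c] }  — shift
  I8: { [P → c c c .] }  — reduce
  I9: { [L → P L .], [P → L .] }  — 2 reduces
  I10: { [D → . P P X], [D → . c -], [D → . c], [D → P . P X], [D → P P . X], [L → . D b c], [L → . P L], [L → P . L], [P → . D c X], [P → . L], [P → . c c c], [X → . P] }  — shift
  I11: { [D → . P P X], [D → . c -], [D → . c], [D → P . P X], [D → P P . X], [L → . D b c], [L → . P L], [L → P . L], [P → . D c X], [P → . L], [P → . c c c], [X → . P], [X → P .] }  — shift, reduce
  I12: { [D → P P X .] }  — reduce
  I13: { [L → D b . c] }  — shift
  I14: { [D → . P P X], [D → . c -], [D → . c], [L → . D b c], [L → . P L], [P → . D c X], [P → . L], [P → . c c c], [P → D c . X], [X → . P] }  — shift
  I15: { [P → D c X .] }  — reduce
  I16: { [L → D b c .] }  — reduce

I3 contains reduce item [X → P .] and shift items [D → . c], [D → . c -], [P → . c c c] — shift-reduce conflict.
I5 contains reduce item [D → c .] and shift items [D → c . -], [P → c . c c] — shift-reduce conflict.
I11 contains reduce item [X → P .] and shift items [D → . c], [D → . c -], [P → . c c c] — shift-reduce conflict.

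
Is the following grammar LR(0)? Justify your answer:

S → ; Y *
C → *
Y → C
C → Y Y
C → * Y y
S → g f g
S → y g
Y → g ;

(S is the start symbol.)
No. Shift-reduce conflict between [C → * .] and [C → . *]

Augment with S' → S and build the canonical LR(0) collection (I0 = CLOSURE({[S' → . S]}), then GOTO on every symbol after a dot until no new states appear). It has 17 states:
  I0: { [S → . ; Y *], [S → . g f g], [S → . y g], [S' → . S] }  — shift
  I1: { [C → . * Y y], [C → . *], [C → . Y Y], [S → ; . Y *], [Y → . C], [Y → . g ;] }  — shift
  I2: { [S' → S .] }  — accept
  I3: { [S → g . f g] }  — shift
  I4: { [S → y . g] }  — shift
  I5: { [S → y g .] }  — reduce
  I6: { [S → g f . g] }  — shift
  I7: { [S → g f g .] }  — reduce
  I8: { [C → * . Y y], [C → * .], [C → . * Y y], [C → . *], [C → . Y Y], [Y → . C], [Y → . g ;] }  — shift, reduce
  I9: { [Y → C .] }  — reduce
  I10: { [C → . * Y y], [C → . *], [C → . Y Y], [C → Y . Y], [S → ; Y . *], [Y → . C], [Y → . g ;] }  — shift
  I11: { [Y → g . ;] }  — shift
  I12: { [Y → g ; .] }  — reduce
  I13: { [C → * . Y y], [C → * .], [C → . * Y y], [C → . *], [C → . Y Y], [S → ; Y * .], [Y → . C], [Y → . g ;] }  — shift, 2 reduces
  I14: { [C → . * Y y], [C → . *], [C → . Y Y], [C → Y . Y], [C → Y Y .], [Y → . C], [Y → . g ;] }  — shift, reduce
  I15: { [C → * Y . y], [C → . * Y y], [C → . *], [C → . Y Y], [C → Y . Y], [Y → . C], [Y → . g ;] }  — shift
  I16: { [C → * Y y .] }  — reduce

Conflict in state I8:
  Shift-reduce conflict between [C → * .] and [C → . *]
So the grammar is NOT LR(0).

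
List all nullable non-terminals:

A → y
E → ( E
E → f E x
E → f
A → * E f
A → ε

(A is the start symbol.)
A non-terminal is nullable if it can derive ε (the empty string): either it has an ε-production, or it has a production whose right-hand side consists entirely of nullable non-terminals.

ε-productions: A → ε
So A is immediately nullable.
No further non-terminal can be added: every production for the remaining non-terminals contains a terminal or a non-nullable non-terminal.
Nullable = { 'A' }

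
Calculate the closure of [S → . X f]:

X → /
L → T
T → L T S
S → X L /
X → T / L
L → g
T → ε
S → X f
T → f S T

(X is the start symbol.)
{ [L → . T], [L → . g], [S → . X f], [T → . L T S], [T → . f S T], [T → .], [X → . /], [X → . T / L] }

To compute CLOSURE, for each item [A → α.Bβ] where B is a non-terminal, add [B → .γ] for all productions B → γ; repeat for the newly added items until nothing changes.

Start with: [S → . X f]
  [S → . X f] has the dot before X: add [X → . /], [X → . T / L]
  [X → . T / L] has the dot before T: add [T → . L T S], [T → .], [T → . f S T]
  [T → . L T S] has the dot before L: add [L → . T], [L → . g]
No further items can be added.

CLOSURE = { [L → . T], [L → . g], [S → . X f], [T → . L T S], [T → . f S T], [T → .], [X → . /], [X → . T / L] }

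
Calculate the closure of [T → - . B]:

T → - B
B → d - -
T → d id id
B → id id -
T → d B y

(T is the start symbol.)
Start with: [T → - . B]
  [T → - . B] has the dot before B: add [B → . d - -], [B → . id id -]
No further items can be added.

CLOSURE = { [B → . d - -], [B → . id id -], [T → - . B] }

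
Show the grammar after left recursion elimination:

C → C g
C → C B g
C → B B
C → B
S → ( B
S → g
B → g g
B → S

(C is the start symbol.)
C → B B C'
C → B C'
C' → g C'
C' → B g C'
C' → ε
S → ( B
S → g
B → g g
B → S

C is directly left-recursive. The standard transformation for
  A → A α₁ | ... | A α_m | β₁ | ... | β_n
is
  A  → β₁ A' | ... | β_n A'
  A' → α₁ A' | ... | α_m A' | ε

C → B B becomes C → B B C'
C → B becomes C → B C'
C → C g becomes C' → g C'
C → C B g becomes C' → B g C'
Add C' → ε

Productions for other non-terminals are unchanged:
  S → ( B
  S → g
  B → g g
  B → S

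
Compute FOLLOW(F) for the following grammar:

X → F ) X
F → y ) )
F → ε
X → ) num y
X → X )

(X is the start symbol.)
{ ')' }

In X → F ) X: F is followed by ')' X, add FIRST(')' X) \ {ε} = { ')' }

Taking the union: FOLLOW(F) = { ')' }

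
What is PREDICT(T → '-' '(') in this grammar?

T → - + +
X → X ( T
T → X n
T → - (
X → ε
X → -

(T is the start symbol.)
{ '-' }

PREDICT(T → '-' '(') = (FIRST(RHS) \ {ε}) ∪ (FOLLOW(T) if ε ∈ FIRST(RHS), i.e. RHS ⇒* ε)
FIRST('-' '(') = { '-' }
ε ∉ FIRST('-' '('), so FOLLOW(T) is not added.
PREDICT(T → '-' '(') = { '-' }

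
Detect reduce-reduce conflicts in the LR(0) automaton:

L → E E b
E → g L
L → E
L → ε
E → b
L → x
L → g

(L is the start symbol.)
Yes — I4: [L → .] vs [L → g .]

Augment with L' → L and build the canonical LR(0) collection (I0 = CLOSURE({[L' → . L]}), then GOTO on every symbol after a dot until no new states appear). It has 10 states:
  I0: { [E → . b], [E → . g L], [L → . E E b], [L → . E], [L → . g], [L → . x], [L → .], [L' → . L] }  — shift, reduce
  I1: { [E → . b], [E → . g L], [L → E . E b], [L → E .] }  — shift, reduce
  I2: { [L' → L .] }  — accept
  I3: { [E → b .] }  — reduce
  I4: { [E → . b], [E → . g L], [E → g . L], [L → . E E b], [L → . E], [L → . g], [L → . x], [L → .], [L → g .] }  — shift, 2 reduces
  I5: { [L → x .] }  — reduce
  I6: { [E → g L .] }  — reduce
  I7: { [L → E E . b] }  — shift
  I8: { [E → . b], [E → . g L], [E → g . L], [L → . E E b], [L → . E], [L → . g], [L → . x], [L → .] }  — shift, reduce
  I9: { [L → E E b .] }  — reduce

I4 contains complete items [L → .], [L → g .] — reduce-reduce conflict.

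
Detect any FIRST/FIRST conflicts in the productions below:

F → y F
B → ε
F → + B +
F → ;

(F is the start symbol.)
A FIRST/FIRST conflict occurs when two productions N → α and N → β for the same non-terminal have FIRST(α) ∩ FIRST(β) ≠ ∅ (with ε ∈ FIRST of a nullable right-hand side, so two nullable alternatives also conflict).

Productions for F:
  F → y F: FIRST = { 'y' }
  F → + B +: FIRST = { '+' }
  F → ;: FIRST = { ';' }
B has only one production, so no FIRST/FIRST conflict is possible there.

All alternatives of each non-terminal have pairwise disjoint FIRST sets.

Answer: No FIRST/FIRST conflicts.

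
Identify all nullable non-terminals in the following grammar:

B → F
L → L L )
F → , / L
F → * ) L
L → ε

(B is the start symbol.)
A non-terminal is nullable if it can derive ε (the empty string): either it has an ε-production, or it has a production whose right-hand side consists entirely of nullable non-terminals.

ε-productions: L → ε
So L is immediately nullable.
No further non-terminal can be added: every production for the remaining non-terminals contains a terminal or a non-nullable non-terminal.
Nullable = { 'L' }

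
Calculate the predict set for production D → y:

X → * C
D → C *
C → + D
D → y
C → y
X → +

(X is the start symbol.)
PREDICT(D → y) = (FIRST(RHS) \ {ε}) ∪ (FOLLOW(D) if ε ∈ FIRST(RHS), i.e. RHS ⇒* ε)
FIRST(y) = { 'y' }
ε ∉ FIRST(y), so FOLLOW(D) is not added.
PREDICT(D → y) = { 'y' }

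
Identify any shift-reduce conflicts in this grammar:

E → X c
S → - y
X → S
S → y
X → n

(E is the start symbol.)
No shift-reduce conflicts

Augment with E' → E and build the canonical LR(0) collection (I0 = CLOSURE({[E' → . E]}), then GOTO on every symbol after a dot until no new states appear). It has 9 states:
  I0: { [E → . X c], [E' → . E], [S → . - y], [S → . y], [X → . S], [X → . n] }  — shift
  I1: { [S → - . y] }  — shift
  I2: { [E' → E .] }  — accept
  I3: { [X → S .] }  — reduce
  I4: { [E → X . c] }  — shift
  I5: { [X → n .] }  — reduce
  I6: { [S → y .] }  — reduce
  I7: { [E → X c .] }  — reduce
  I8: { [S → - y .] }  — reduce

No state contains both a complete item and a shift item.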